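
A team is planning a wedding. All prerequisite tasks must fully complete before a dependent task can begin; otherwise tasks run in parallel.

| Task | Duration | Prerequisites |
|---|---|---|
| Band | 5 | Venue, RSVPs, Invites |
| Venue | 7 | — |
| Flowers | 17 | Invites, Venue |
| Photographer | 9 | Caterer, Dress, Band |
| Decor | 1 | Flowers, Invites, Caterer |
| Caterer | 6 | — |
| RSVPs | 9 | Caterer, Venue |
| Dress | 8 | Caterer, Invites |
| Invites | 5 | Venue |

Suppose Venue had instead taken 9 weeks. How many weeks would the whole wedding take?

Critical path before the change: Venue→Invites→Flowers→Decor = 7+5+17+1 = 30 giving 30 weeks.
Since Venue is critical, the +2 change carries straight to that chain (now 32 weeks).
The critical path is still Venue→Invites→Flowers→Decor; finish is now 32 weeks.

32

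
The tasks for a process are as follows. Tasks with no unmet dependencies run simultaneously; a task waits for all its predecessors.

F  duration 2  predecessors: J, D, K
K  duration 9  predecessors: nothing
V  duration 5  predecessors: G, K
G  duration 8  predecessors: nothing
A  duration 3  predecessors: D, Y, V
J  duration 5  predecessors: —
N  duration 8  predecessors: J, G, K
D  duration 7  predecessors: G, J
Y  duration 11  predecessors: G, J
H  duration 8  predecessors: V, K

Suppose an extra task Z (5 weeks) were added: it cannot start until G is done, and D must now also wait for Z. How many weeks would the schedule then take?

Originally the schedule takes 22 weeks.
With Z inserted, D now waits for max(G, J, Z).
New critical path: G→Z→D→A = 8+5+7+3 = 23 ⇒ 23 weeks.

23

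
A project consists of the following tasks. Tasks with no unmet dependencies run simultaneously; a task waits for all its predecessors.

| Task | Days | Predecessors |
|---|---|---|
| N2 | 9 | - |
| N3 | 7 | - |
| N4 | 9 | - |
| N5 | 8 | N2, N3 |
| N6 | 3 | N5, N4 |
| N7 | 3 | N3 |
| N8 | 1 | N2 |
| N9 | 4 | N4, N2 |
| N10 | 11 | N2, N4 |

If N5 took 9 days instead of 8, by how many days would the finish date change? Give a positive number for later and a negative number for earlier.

1

Baseline: N2→N5→N6 = 9+8+3 = 20 → 20 days.
N5 lies on that path, so at 9 days the path becomes 21 days.
The critical path is still N2→N5→N6; finish is now 21 days.
Change in finish: 21 − 20 = +1 days.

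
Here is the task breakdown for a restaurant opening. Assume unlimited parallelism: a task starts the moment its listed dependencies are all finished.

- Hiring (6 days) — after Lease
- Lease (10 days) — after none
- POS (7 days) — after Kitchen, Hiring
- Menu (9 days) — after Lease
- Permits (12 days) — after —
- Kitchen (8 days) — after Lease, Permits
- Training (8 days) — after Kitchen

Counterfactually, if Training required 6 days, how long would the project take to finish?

Baseline: Permits→Kitchen→Training = 12+8+8 = 28 → 28 days.
Training is on the critical path; changing it to 6 makes that path 26 days.
Now Permits→Kitchen→POS = 12+8+7 = 27 is longest, so the finish becomes 27 days.

27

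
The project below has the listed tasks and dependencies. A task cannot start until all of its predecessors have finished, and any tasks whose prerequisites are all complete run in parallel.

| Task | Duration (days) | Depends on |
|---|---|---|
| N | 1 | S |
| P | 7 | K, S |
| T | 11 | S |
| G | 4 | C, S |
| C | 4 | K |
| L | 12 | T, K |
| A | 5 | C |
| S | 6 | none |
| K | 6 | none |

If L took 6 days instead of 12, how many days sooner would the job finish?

6

Critical path before the change: S→T→L = 6+11+12 = 29 giving 29 days.
Since L is critical, the -6 change carries straight to that chain (now 23 days).
The critical path is still S→T→L; finish is now 23 days.
Change in finish: 23 − 29 = -6 days.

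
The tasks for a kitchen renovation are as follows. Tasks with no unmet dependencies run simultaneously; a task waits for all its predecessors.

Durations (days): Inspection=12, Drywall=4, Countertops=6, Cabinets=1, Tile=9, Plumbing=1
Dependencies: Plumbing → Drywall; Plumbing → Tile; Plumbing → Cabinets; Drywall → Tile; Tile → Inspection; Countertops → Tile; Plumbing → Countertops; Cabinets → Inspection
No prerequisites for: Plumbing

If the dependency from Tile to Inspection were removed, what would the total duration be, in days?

16

Original critical path: Plumbing→Countertops→Tile→Inspection = 1+6+9+12 = 28 ⇒ 28 days.
Without Tile→Inspection, Inspection's earliest start moves from 16 to 2.
The longest chain is now Plumbing→Countertops→Tile = 1+6+9 = 16, so the plan takes 16 days.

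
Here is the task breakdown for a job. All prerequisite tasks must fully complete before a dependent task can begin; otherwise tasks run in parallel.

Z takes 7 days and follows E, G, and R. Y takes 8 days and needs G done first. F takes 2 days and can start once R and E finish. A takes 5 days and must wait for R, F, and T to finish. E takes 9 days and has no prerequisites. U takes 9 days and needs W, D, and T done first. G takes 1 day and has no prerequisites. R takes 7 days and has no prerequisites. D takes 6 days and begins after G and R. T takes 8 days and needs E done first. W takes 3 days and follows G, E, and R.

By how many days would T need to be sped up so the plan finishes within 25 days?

Current finish: 26 days; target: 25.
T is on every critical path, so each day cut from T cuts the finish by one (this holds down to a finish of 22).
Need 26 − 25 = 1 day off T → T becomes 7 days, finish becomes 25.

1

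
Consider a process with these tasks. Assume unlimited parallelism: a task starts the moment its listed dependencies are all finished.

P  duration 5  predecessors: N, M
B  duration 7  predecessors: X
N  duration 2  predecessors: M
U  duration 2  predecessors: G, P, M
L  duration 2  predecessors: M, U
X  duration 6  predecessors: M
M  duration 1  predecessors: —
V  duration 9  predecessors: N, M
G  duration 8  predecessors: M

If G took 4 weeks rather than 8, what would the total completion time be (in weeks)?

14

Baseline: M→X→B = 1+6+7 = 14 → 14 weeks.
The longest path through G is only 13 weeks, so G has float 1.
No other chain overtakes it, so the finish is 14 weeks.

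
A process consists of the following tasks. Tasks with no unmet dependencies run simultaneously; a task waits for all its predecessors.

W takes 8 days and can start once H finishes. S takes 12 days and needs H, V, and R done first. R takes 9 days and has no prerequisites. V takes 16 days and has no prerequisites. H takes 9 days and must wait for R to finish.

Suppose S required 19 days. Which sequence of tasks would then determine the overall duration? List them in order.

Critical path before the change: R→H→S = 9+9+12 = 30 giving 30 days.
S lies on that path, so at 19 days the path becomes 37 days.
The critical path is still R→H→S; finish is now 37 days.

R, H, S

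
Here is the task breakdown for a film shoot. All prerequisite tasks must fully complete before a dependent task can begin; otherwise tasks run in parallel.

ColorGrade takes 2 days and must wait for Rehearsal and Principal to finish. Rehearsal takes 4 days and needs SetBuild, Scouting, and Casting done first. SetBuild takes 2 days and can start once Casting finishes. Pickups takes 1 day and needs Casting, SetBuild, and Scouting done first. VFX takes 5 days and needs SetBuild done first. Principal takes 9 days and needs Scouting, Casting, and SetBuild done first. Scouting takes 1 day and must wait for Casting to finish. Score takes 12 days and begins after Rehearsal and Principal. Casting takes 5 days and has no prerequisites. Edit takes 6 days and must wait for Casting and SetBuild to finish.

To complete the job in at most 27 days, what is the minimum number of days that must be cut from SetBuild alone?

Current finish: 28 days; target: 27.
SetBuild is on every critical path, so each day cut from SetBuild cuts the finish by one (this holds down to a finish of 27).
Need 28 − 27 = 1 day off SetBuild → SetBuild becomes 1 day, finish becomes 27.

1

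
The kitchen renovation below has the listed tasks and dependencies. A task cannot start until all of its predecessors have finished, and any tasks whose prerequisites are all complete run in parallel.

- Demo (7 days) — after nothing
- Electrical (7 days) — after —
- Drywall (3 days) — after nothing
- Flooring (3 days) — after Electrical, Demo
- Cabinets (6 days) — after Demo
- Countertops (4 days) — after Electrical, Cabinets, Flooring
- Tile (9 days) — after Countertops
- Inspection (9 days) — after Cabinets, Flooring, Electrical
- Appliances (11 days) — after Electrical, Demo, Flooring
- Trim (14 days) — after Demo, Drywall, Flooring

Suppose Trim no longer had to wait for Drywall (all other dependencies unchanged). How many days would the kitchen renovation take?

26

With the dependency in place, Demo→Cabinets→Countertops→Tile = 7+6+4+9 = 26 sets the finish at 26 days.
Dropping Drywall→Trim doesn't change Trim's earliest start (10); another predecessor still binds.
The longest chain is now Demo→Cabinets→Countertops→Tile = 7+6+4+9 = 26, so the kitchen renovation takes 26 days.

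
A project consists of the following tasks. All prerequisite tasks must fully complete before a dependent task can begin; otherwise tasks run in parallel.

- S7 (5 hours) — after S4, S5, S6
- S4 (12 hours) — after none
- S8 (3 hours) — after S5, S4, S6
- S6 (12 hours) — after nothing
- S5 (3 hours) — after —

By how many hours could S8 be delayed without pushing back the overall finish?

S4→S7 = 12+5 = 17 sets the makespan at 17 hours.
The longest chain containing S8 totals 15 hours.
So S8 can slip 17 − 15 = 2 hours.

2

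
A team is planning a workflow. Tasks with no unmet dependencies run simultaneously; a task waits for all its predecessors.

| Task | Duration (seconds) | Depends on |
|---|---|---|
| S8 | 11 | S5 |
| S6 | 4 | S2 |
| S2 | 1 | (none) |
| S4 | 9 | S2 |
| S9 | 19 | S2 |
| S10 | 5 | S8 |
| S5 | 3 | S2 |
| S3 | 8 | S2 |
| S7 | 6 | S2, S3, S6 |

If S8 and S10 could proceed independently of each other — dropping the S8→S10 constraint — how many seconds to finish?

With the dependency in place, S2→S5→S8→S10 = 1+3+11+5 = 20 sets the finish at 20 seconds.
Without S8→S10, S10's earliest start moves from 15 to 0.
New critical path: S2→S9 = 1+19 = 20 ⇒ 20 seconds.

20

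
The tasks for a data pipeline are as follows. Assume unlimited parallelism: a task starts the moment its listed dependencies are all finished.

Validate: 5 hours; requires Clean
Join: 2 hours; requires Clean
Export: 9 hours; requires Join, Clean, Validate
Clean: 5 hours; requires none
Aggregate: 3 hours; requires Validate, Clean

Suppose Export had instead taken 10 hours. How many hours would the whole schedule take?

Actual critical path: Clean→Validate→Export = 5+5+9 = 19 ⇒ 19 hours.
Export is on the critical path; changing it to 10 makes that path 20 hours.
The critical path is still Clean→Validate→Export; finish is now 20 hours.

20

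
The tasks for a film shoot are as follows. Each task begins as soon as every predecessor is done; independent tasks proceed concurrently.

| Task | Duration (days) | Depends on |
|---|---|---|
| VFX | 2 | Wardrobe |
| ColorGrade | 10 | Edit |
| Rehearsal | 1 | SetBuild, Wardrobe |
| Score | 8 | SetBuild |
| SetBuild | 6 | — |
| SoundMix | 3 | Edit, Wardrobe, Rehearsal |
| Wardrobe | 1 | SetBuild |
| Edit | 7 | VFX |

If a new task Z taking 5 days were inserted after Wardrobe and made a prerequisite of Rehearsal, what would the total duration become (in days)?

26

Originally the schedule takes 26 days.
With Z inserted, Rehearsal now waits for max(SetBuild, Wardrobe, Z).
New critical path: SetBuild→Wardrobe→VFX→Edit→ColorGrade = 6+1+2+7+10 = 26 ⇒ 26 days.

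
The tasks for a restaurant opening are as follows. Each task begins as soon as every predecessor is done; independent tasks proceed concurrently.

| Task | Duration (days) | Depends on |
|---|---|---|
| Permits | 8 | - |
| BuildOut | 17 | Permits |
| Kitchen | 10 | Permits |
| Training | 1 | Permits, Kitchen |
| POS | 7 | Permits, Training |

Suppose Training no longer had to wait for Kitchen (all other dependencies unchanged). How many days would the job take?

25

Original critical path: Permits→Kitchen→Training→POS = 8+10+1+7 = 26 ⇒ 26 days.
Without Kitchen→Training, Training's earliest start moves from 18 to 8.
New critical path: Permits→BuildOut = 8+17 = 25 ⇒ 25 days.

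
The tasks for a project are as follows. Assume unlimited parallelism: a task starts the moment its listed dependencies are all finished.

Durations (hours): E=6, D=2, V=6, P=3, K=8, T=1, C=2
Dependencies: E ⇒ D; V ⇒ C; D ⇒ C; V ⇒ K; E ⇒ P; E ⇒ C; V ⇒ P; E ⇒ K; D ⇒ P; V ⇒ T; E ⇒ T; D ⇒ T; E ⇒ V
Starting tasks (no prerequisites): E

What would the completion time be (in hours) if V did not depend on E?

Before: longest chain E→V→K = 6+6+8 = 20, finish 20.
Without E→V, V's earliest start moves from 6 to 0.
After: E→K = 6+8 = 14 → 14 hours.

14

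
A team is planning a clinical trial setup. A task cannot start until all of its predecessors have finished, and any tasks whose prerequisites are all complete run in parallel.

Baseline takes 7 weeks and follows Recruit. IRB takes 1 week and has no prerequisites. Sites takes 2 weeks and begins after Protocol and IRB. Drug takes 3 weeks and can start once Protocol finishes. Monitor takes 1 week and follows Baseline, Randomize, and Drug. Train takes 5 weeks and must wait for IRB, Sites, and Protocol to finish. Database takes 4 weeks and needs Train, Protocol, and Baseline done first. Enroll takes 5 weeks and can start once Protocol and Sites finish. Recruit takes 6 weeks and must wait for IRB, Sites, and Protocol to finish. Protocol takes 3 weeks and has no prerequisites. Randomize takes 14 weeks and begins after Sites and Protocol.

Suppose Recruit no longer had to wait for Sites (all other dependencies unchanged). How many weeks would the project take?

Original critical path: Protocol→Sites→Recruit→Baseline→Database = 3+2+6+7+4 = 22 ⇒ 22 weeks.
Without Sites→Recruit, Recruit's earliest start moves from 5 to 3.
After: Protocol→Sites→Randomize→Monitor = 3+2+14+1 = 20 → 20 weeks.

20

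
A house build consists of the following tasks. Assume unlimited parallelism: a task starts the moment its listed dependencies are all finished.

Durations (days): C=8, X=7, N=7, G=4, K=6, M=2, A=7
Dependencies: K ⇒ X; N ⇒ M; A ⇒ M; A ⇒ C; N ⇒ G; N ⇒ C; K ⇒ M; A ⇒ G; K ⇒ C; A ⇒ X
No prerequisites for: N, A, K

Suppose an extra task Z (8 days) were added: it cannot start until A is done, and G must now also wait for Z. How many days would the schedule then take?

Originally the schedule takes 15 days.
With Z inserted, G now waits for max(N, A, Z).
New critical path: A→Z→G = 7+8+4 = 19 ⇒ 19 days.

19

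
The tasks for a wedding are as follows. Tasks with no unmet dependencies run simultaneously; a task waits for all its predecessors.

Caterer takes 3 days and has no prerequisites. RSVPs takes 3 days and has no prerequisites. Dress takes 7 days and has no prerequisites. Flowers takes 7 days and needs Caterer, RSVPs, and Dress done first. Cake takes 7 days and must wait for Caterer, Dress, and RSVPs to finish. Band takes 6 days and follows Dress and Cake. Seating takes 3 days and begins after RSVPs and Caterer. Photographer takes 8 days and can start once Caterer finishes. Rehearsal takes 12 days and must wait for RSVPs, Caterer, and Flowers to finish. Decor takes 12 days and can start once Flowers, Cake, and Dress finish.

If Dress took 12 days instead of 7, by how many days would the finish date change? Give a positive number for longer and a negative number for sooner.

5

Baseline: Dress→Flowers→Rehearsal = 7+7+12 = 26 → 26 days.
Dress is on the critical path; changing it to 12 makes that path 31 days.
The critical path is still Dress→Flowers→Rehearsal; finish is now 31 days.
Change in finish: 31 − 26 = +5 days.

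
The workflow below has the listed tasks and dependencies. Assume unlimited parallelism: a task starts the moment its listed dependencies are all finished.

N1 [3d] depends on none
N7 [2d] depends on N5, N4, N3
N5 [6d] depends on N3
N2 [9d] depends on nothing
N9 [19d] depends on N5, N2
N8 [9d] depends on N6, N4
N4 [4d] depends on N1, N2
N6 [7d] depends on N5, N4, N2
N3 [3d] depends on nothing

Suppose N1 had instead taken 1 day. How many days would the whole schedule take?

The binding path is N2→N4→N6→N8 = 9+4+7+9 = 29; finish at 29 days.
N1 has 6 days of float (longest path through it is 23).
No other chain overtakes it, so the finish is 29 days.

29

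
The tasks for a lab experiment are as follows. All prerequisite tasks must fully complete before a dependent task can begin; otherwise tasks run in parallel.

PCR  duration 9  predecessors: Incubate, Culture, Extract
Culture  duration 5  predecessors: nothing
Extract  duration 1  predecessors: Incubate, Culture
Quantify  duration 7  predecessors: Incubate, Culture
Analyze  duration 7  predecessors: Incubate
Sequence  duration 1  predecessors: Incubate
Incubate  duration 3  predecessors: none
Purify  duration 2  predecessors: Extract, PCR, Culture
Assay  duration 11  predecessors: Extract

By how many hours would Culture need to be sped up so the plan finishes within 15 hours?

Current finish: 17 hours; target: 15.
Culture is on every critical path, so each hour cut from Culture cuts the finish by one (this holds down to a finish of 15).
Need 17 − 15 = 2 hours off Culture → Culture becomes 3 hours, finish becomes 15.

2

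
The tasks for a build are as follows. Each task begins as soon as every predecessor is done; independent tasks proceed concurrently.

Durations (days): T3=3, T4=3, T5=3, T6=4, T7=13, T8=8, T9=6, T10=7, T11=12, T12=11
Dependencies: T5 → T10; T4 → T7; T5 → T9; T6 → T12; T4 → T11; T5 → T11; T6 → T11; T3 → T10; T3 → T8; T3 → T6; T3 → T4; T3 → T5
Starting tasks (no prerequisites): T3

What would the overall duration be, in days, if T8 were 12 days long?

19

Critical path before the change: T3→T4→T7 = 3+3+13 = 19 giving 19 days.
T8 is off the critical path — its longest chain is 11 days, giving 8 of slack.
The critical path is still T3→T4→T7; finish is now 19 days.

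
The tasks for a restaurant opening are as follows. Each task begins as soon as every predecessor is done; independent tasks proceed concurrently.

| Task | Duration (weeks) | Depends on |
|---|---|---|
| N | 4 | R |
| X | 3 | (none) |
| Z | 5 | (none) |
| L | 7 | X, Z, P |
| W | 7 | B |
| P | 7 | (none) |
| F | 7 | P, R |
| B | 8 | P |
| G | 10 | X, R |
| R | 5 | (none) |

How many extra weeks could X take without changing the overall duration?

9

P→B→W = 7+8+7 = 22 sets the makespan at 22 weeks.
X finishes as early as 3 and must finish by 12.
Float = 22 − 13 = 9.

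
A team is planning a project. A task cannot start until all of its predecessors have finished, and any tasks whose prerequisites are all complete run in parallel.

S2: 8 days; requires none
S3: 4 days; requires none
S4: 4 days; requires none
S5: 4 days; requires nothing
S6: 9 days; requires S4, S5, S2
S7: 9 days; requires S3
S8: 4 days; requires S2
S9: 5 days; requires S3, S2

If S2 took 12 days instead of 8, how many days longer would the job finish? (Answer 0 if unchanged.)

Baseline: S2→S6 = 8+9 = 17 → 17 days.
S2 is on the critical path; changing it to 12 makes that path 21 days.
That remains the longest chain; total 21 days.
Change in finish: 21 − 17 = +4 days.

4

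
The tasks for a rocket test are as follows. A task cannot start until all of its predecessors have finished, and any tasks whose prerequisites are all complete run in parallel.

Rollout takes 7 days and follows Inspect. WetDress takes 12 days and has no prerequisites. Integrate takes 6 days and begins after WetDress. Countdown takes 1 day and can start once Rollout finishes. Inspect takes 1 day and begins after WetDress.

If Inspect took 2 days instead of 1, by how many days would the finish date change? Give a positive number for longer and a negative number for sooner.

Critical path before the change: WetDress→Inspect→Rollout→Countdown = 12+1+7+1 = 21 giving 21 days.
Since Inspect is critical, the +1 change carries straight to that chain (now 22 days).
No other chain overtakes it, so the finish is 22 days.
Change in finish: 22 − 21 = +1 days.

1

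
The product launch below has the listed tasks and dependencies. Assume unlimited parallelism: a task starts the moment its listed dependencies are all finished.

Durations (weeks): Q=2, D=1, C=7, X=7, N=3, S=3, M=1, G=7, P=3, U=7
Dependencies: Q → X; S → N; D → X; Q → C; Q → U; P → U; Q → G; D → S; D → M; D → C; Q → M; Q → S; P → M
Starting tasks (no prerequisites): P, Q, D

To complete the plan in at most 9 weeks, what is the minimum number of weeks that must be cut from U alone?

1

Current finish: 10 weeks; target: 9.
U is on every critical path, so each week cut from U cuts the finish by one (this holds down to a finish of 9).
Need 10 − 9 = 1 week off U → U becomes 6 weeks, finish becomes 9.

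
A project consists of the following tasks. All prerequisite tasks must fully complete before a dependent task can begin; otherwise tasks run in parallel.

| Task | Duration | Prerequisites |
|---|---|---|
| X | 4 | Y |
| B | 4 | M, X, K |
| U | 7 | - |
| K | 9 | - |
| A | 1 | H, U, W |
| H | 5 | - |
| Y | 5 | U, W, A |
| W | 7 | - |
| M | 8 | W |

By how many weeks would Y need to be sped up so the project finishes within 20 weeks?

1

Current finish: 21 weeks; target: 20.
Y is on every critical path, so each week cut from Y cuts the finish by one (this holds down to a finish of 19).
Need 21 − 20 = 1 week off Y → Y becomes 4 weeks, finish becomes 20.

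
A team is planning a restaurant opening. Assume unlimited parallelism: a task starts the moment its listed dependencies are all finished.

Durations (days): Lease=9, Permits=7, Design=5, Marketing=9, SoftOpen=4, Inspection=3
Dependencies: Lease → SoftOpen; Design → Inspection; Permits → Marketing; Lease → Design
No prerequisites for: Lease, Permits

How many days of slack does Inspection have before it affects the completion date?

Critical path: Lease→Design→Inspection = 9+5+3 = 17, so the finish is 17 days.
Longest path through Inspection: 17 days (earliest finish 17, latest finish 17).
So Inspection can slip 17 − 17 = 0 days.

0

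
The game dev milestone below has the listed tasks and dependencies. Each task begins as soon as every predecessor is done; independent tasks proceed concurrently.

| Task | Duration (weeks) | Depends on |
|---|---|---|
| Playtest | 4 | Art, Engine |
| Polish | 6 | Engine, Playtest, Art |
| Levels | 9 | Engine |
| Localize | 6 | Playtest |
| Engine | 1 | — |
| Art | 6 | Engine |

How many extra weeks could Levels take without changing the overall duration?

The longest chain is Engine→Art→Playtest→Polish = 1+6+4+6 = 17; overall finish 17 weeks.
Longest path through Levels: 10 weeks (earliest finish 10, latest finish 17).
Float = 17 − 10 = 7.

7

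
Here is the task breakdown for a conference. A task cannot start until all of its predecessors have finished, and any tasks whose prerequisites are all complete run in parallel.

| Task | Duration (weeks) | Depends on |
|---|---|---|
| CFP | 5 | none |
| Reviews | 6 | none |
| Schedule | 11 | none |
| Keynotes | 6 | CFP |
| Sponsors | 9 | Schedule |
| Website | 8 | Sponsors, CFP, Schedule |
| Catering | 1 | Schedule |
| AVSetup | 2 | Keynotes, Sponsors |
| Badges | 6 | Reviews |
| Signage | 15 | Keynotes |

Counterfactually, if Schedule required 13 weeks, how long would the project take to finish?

Actual critical path: Schedule→Sponsors→Website = 11+9+8 = 28 ⇒ 28 weeks.
Schedule is on the critical path; changing it to 13 makes that path 30 weeks.
That remains the longest chain; total 30 weeks.

30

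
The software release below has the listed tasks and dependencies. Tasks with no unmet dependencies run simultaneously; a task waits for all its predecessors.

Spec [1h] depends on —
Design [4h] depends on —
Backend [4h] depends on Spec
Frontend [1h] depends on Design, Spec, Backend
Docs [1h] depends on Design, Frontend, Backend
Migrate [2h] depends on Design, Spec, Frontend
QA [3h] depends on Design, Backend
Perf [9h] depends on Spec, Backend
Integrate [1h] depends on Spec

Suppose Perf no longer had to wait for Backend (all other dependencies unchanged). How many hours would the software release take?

10

With the dependency in place, Spec→Backend→Perf = 1+4+9 = 14 sets the finish at 14 hours.
Without Backend→Perf, Perf's earliest start moves from 5 to 1.
After: Spec→Perf = 1+9 = 10 → 10 hours.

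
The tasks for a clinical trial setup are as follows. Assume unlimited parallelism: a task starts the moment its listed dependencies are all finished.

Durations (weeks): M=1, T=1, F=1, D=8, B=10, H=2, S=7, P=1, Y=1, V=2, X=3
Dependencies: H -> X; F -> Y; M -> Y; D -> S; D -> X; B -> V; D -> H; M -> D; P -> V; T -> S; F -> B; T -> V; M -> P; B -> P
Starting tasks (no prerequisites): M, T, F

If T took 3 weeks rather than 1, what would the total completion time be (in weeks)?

As given, the longest chain is M→D→S = 1+8+7 = 16, so the finish is 16 weeks.
T has 8 weeks of float (longest path through it is 8).
The critical path is still M→D→S; finish is now 16 weeks.

16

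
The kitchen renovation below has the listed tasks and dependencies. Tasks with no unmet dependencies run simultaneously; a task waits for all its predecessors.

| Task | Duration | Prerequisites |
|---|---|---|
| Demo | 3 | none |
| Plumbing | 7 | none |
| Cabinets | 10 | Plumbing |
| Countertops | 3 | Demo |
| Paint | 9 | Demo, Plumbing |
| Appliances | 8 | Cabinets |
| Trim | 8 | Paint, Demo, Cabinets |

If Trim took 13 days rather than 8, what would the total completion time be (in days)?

30

The binding path is Plumbing→Cabinets→Trim = 7+10+8 = 25; finish at 25 days.
Since Trim is critical, the +5 change carries straight to that chain (now 30 days).
The critical path is still Plumbing→Cabinets→Trim; finish is now 30 days.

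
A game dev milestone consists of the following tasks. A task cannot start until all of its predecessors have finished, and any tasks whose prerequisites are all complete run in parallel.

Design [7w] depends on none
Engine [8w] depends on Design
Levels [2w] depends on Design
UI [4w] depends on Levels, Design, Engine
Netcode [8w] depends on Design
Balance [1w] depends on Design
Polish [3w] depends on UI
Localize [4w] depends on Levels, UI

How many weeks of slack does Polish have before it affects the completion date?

Design→Engine→UI→Localize = 7+8+4+4 = 23 sets the makespan at 23 weeks.
The longest chain containing Polish totals 22 weeks.
Slack of Polish = 20 − 19 = 1 week.

1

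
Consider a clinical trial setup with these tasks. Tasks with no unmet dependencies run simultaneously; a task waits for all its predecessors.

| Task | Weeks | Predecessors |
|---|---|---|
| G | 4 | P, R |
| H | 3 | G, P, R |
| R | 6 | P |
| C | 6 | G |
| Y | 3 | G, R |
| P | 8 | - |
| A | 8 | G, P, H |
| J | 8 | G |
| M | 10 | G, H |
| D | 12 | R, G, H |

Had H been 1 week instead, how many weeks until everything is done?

Critical path before the change: P→R→G→H→D = 8+6+4+3+12 = 33 giving 33 weeks.
Since H is critical, the -2 change carries straight to that chain (now 31 weeks).
That remains the longest chain; total 31 weeks.

31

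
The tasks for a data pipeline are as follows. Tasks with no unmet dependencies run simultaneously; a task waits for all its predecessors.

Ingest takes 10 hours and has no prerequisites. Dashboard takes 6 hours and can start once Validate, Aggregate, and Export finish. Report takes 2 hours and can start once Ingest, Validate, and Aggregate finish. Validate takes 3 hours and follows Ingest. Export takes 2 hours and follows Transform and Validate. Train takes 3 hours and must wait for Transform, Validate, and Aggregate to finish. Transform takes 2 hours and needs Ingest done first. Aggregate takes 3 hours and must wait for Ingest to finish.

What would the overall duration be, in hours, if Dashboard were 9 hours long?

24

Actual critical path: Ingest→Validate→Export→Dashboard = 10+3+2+6 = 21 ⇒ 21 hours.
Since Dashboard is critical, the +3 change carries straight to that chain (now 24 hours).
That remains the longest chain; total 24 hours.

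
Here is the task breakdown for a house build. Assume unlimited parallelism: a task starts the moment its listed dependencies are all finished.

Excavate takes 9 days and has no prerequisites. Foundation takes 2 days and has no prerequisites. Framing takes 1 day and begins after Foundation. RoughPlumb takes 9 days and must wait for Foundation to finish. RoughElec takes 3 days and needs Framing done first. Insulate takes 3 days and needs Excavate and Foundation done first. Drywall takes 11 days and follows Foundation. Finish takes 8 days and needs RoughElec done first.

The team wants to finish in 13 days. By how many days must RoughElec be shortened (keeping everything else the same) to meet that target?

Current finish: 14 days; target: 13.
RoughElec is on every critical path, so each day cut from RoughElec cuts the finish by one (this holds down to a finish of 13).
Need 14 − 13 = 1 day off RoughElec → RoughElec becomes 2 days, finish becomes 13.

1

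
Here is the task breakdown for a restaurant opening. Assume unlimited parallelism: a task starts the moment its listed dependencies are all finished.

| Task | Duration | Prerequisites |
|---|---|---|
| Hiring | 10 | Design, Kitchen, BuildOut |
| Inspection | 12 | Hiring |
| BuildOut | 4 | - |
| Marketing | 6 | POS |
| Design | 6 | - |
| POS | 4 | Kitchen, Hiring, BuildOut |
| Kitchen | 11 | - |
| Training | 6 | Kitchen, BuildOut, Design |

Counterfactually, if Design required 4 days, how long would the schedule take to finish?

Baseline: Kitchen→Hiring→Inspection = 11+10+12 = 33 → 33 days.
Design is off the critical path — its longest chain is 28 days, giving 5 of slack.
No other chain overtakes it, so the finish is 33 days.

33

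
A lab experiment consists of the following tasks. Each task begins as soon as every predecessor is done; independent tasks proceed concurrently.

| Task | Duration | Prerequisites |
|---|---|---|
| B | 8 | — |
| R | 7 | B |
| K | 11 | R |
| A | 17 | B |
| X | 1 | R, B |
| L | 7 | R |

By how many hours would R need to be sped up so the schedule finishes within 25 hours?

1

Current finish: 26 hours; target: 25.
R is on every critical path, so each hour cut from R cuts the finish by one (this holds down to a finish of 25).
Need 26 − 25 = 1 hour off R → R becomes 6 hours, finish becomes 25.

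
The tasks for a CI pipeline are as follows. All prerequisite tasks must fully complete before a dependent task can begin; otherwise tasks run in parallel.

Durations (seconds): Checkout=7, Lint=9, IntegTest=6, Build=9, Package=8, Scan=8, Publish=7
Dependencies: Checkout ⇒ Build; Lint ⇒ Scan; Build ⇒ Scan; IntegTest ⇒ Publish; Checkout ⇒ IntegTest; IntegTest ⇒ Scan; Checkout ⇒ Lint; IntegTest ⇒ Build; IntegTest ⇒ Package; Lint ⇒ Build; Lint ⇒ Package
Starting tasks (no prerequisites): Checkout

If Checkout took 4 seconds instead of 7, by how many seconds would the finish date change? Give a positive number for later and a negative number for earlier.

-3

As given, the longest chain is Checkout→Lint→Build→Scan = 7+9+9+8 = 33, so the finish is 33 seconds.
Checkout lies on that path, so at 4 seconds the path becomes 30 seconds.
That remains the longest chain; total 30 seconds.
Change in finish: 30 − 33 = -3 seconds.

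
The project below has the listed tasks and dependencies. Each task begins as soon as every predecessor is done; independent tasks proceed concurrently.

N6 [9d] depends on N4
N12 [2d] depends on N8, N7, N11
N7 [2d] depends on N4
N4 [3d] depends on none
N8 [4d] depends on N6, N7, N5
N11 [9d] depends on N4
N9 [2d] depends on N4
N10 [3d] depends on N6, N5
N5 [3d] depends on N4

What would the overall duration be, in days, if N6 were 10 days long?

Actual critical path: N4→N6→N8→N12 = 3+9+4+2 = 18 ⇒ 18 days.
N6 lies on that path, so at 10 days the path becomes 19 days.
That remains the longest chain; total 19 days.

19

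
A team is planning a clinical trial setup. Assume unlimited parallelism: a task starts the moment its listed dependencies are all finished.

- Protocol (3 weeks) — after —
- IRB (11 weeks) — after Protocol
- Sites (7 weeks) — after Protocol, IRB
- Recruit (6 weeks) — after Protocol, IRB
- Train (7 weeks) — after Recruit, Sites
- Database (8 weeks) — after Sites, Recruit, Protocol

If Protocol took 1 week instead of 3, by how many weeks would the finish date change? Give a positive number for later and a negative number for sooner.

-2

As given, the longest chain is Protocol→IRB→Sites→Database = 3+11+7+8 = 29, so the finish is 29 weeks.
Protocol lies on that path, so at 1 week the path becomes 27 weeks.
No other chain overtakes it, so the finish is 27 weeks.
Change in finish: 27 − 29 = -2 weeks.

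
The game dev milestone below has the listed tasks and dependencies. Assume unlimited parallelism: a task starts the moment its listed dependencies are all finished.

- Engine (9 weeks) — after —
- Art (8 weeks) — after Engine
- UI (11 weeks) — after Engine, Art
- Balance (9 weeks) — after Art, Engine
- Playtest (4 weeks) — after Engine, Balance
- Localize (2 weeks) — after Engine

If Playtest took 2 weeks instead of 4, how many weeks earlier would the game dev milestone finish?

Actual critical path: Engine→Art→Balance→Playtest = 9+8+9+4 = 30 ⇒ 30 weeks.
Playtest lies on that path, so at 2 weeks the path becomes 28 weeks.
New critical path: Engine→Art→UI = 9+8+11 = 28 ⇒ 28 weeks.
Change in finish: 28 − 30 = -2 weeks.

2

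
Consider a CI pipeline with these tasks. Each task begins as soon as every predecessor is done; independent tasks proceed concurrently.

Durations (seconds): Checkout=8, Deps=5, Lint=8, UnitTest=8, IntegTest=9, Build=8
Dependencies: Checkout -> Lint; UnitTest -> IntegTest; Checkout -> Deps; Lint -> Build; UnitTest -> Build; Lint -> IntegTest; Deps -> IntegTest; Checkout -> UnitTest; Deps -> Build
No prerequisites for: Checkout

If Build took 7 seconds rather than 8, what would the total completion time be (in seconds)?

As given, the longest chain is Checkout→Lint→IntegTest = 8+8+9 = 25, so the finish is 25 seconds.
The longest path through Build is only 24 seconds, so Build has float 1.
That remains the longest chain; total 25 seconds.

25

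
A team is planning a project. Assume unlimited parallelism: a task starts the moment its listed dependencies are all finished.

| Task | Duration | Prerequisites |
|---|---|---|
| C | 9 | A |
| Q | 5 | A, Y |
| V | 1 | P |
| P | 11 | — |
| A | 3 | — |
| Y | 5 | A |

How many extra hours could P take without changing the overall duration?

Critical path: A→Y→Q = 3+5+5 = 13, so the finish is 13 hours.
Longest path through P: 12 hours (earliest finish 11, latest finish 12).
So P can slip 12 − 11 = 1 hour.

1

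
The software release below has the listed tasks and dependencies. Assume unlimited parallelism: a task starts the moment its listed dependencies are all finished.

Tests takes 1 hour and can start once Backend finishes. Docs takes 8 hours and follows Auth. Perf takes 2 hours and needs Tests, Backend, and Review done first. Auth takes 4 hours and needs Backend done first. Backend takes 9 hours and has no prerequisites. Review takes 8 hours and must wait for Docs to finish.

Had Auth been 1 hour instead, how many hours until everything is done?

Actual critical path: Backend→Auth→Docs→Review→Perf = 9+4+8+8+2 = 31 ⇒ 31 hours.
Since Auth is critical, the -3 change carries straight to that chain (now 28 hours).
That remains the longest chain; total 28 hours.

28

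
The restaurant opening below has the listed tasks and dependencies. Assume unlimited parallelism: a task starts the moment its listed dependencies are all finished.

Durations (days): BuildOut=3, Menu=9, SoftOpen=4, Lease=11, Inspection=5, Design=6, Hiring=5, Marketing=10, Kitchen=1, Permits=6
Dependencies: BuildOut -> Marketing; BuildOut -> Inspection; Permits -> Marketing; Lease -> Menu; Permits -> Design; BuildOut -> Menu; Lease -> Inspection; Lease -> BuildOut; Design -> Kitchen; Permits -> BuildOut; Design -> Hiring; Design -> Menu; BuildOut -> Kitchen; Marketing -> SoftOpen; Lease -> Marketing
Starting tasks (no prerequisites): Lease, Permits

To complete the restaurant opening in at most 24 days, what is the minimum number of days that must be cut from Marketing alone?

4

Current finish: 28 days; target: 24.
Marketing is on every critical path, so each day cut from Marketing cuts the finish by one (this holds down to a finish of 23).
Need 28 − 24 = 4 days off Marketing → Marketing becomes 6 days, finish becomes 24.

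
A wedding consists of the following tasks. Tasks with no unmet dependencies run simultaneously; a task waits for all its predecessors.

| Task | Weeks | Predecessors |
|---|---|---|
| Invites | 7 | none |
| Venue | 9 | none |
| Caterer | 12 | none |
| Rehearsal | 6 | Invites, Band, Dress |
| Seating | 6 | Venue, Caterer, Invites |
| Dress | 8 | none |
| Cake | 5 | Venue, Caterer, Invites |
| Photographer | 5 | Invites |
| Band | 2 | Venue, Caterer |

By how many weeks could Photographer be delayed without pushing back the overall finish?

The longest chain is Caterer→Band→Rehearsal = 12+2+6 = 20; overall finish 20 weeks.
Photographer finishes as early as 12 and must finish by 20.
So Photographer can slip 20 − 12 = 8 weeks.

8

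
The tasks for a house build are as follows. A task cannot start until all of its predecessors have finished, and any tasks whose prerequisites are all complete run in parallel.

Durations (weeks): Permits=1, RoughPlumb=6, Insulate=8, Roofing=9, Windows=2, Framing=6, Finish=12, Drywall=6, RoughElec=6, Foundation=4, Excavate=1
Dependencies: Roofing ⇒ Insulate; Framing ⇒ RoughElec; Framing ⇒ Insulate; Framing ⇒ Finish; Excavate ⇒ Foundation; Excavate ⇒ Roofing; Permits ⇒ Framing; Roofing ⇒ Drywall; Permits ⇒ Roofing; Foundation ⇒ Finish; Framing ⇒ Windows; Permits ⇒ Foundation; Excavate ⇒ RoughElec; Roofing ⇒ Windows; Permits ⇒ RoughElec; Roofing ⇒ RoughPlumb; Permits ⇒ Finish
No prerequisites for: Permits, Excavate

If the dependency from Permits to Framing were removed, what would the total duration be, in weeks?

18

With the dependency in place, Permits→Framing→Finish = 1+6+12 = 19 sets the finish at 19 weeks.
Without Permits→Framing, Framing's earliest start moves from 1 to 0.
The longest chain is now Permits→Roofing→Insulate = 1+9+8 = 18, so the job takes 18 weeks.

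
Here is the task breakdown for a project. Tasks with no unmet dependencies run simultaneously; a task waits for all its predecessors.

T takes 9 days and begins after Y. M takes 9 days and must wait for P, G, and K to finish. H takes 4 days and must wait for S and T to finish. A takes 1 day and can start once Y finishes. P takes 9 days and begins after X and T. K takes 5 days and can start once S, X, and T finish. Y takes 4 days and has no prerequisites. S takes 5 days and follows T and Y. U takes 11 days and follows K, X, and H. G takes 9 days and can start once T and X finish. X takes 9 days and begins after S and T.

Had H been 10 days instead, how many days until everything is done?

Baseline: Y→T→S→X→G→M = 4+9+5+9+9+9 = 45 → 45 days.
H has 12 days of float (longest path through it is 33).
The critical path is still Y→T→S→X→G→M; finish is now 45 days.

45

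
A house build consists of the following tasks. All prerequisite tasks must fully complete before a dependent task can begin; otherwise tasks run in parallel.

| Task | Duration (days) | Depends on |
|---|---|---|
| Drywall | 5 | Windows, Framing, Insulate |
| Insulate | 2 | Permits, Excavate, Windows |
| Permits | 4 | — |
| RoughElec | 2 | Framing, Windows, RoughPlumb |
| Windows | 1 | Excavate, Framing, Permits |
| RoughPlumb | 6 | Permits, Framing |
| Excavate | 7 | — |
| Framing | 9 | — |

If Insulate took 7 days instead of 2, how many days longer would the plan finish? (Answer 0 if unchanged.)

5

Critical path before the change: Framing→Windows→Insulate→Drywall = 9+1+2+5 = 17 giving 17 days.
Insulate is on the critical path; changing it to 7 makes that path 22 days.
The critical path is still Framing→Windows→Insulate→Drywall; finish is now 22 days.
Change in finish: 22 − 17 = +5 days.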